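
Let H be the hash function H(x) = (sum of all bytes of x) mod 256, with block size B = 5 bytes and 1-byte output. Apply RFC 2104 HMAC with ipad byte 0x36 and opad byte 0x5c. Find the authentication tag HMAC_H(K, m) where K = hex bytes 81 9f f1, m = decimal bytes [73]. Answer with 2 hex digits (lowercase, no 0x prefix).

Key hex bytes 81 9f f1 is 3 bytes ≤ B = 5; zero-pad to 5 bytes: K' = 81 9f f1 00 00.
K' ⊕ ipad = b7 a9 c7 36 36.  K' ⊕ opad = dd c3 ad 5c 5c.
Inner input = (K'⊕ipad) ∥ m = b7 a9 c7 36 36 ∥ 49.
Inner hash: sum = 183+169+199+54+54+73 = 732; mod 256 = 220 → dc.
Outer input = (K'⊕opad) ∥ inner = dd c3 ad 5c 5c ∥ dc.
Outer hash (tag): sum = 221+195+173+92+92+220 = 993; mod 256 = 225 → e1.

e1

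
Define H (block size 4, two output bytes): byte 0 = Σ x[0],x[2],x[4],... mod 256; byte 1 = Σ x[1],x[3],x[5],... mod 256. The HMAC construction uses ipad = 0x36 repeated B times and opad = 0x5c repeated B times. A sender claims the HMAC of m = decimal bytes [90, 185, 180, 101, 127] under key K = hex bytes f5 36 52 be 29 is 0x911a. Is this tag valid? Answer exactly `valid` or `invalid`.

Key hex bytes f5 36 52 be 29 is 5 bytes > B = 4, so hash it first: H(key) = 70 f4, then zero-pad to 4 bytes: K' = 70 f4 00 00.
K' ⊕ ipad = 46 c2 36 36; K' ⊕ opad = 2c a8 5c 5c.
Inner hash: even-index sum = 521 mod 256 = 9; odd-index sum = 534 mod 256 = 22 → 09 16.
Outer hash (recomputed tag): even-index sum = 145 mod 256 = 145; odd-index sum = 282 mod 256 = 26 → 91 1a.
Recomputed tag = 911a; claimed = 911a → match.

valid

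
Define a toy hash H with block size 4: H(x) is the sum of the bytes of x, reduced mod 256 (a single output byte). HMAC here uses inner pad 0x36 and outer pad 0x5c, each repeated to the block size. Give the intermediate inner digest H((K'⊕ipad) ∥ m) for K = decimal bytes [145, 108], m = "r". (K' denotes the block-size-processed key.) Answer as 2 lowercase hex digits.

df

Key decimal bytes [145, 108] = 91 6c is 2 bytes ≤ B = 4; zero-pad to 4 bytes: K' = 91 6c 00 00.
K' ⊕ ipad = a7 5a 36 36.
Inner input = a7 5a 36 36 ∥ 72.
Inner hash: sum = 167+90+54+54+114 = 479; mod 256 = 223 → df.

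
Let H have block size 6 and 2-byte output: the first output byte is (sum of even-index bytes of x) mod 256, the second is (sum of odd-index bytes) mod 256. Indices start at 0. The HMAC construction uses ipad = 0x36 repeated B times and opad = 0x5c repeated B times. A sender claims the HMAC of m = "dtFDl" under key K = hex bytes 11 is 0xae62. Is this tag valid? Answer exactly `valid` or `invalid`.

Key hex bytes 11 is 1 byte ≤ B = 6; zero-pad to 6 bytes: K' = 11 00 00 00 00 00.
K' ⊕ ipad = 27 36 36 36 36 36; K' ⊕ opad = 4d 5c 5c 5c 5c 5c.
Inner hash: even-index sum = 425 mod 256 = 169; odd-index sum = 346 mod 256 = 90 → a9 5a.
Outer hash (recomputed tag): even-index sum = 430 mod 256 = 174; odd-index sum = 366 mod 256 = 110 → ae 6e.
Recomputed tag = ae6e; claimed = ae62 → mismatch.

invalid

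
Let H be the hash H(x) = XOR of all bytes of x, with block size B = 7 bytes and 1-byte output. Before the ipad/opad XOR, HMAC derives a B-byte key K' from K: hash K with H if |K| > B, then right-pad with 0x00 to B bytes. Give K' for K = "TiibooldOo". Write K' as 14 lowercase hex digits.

1e000000000000

|K| = 10 > B = 7, so first hash the key.
H(K): XOR 54⊕69⊕69⊕62⊕6f⊕6f⊕6c⊕64⊕4f⊕6f = 1e.
Zero-pad H(K) = 1e to 7 bytes: K' = 1e 00 00 00 00 00 00.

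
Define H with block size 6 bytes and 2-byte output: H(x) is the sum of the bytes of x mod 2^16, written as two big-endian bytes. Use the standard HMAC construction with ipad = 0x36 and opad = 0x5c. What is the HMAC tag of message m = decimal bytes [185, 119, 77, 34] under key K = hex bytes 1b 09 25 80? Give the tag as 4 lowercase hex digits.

02ec

Key hex bytes 1b 09 25 80 is 4 bytes ≤ B = 6; zero-pad to 6 bytes: K' = 1b 09 25 80 00 00.
K' ⊕ ipad = 2d 3f 13 b6 36 36.  K' ⊕ opad = 47 55 79 dc 5c 5c.
Inner input = (K'⊕ipad) ∥ m = 2d 3f 13 b6 36 36 ∥ b9 77 4d 22.
Inner hash: sum = 45+63+19+182+54+54+185+119+77+34 = 832 → 03 40.
Outer input = (K'⊕opad) ∥ inner = 47 55 79 dc 5c 5c ∥ 03 40.
Outer hash (tag): sum = 71+85+121+220+92+92+3+64 = 748 → 02 ec.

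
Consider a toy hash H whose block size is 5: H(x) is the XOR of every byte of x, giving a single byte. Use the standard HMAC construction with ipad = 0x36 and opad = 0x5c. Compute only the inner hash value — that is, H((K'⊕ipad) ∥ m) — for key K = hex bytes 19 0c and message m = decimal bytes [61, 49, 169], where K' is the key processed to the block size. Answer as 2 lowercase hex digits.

Key hex bytes 19 0c is 2 bytes ≤ B = 5; zero-pad to 5 bytes: K' = 19 0c 00 00 00.
K' ⊕ ipad = 2f 3a 36 36 36.
Inner input = 2f 3a 36 36 36 ∥ 3d 31 a9.
Inner hash: XOR 2f⊕3a⊕36⊕36⊕36⊕3d⊕31⊕a9 = 86.

86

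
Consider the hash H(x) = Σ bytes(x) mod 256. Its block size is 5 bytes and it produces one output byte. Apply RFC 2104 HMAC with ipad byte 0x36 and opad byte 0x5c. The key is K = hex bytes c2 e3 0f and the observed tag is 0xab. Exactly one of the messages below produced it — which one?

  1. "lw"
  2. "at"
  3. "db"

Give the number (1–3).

2

Key hex bytes c2 e3 0f is 3 bytes ≤ B = 5; zero-pad to 5 bytes: K' = c2 e3 0f 00 00.
K' ⊕ ipad = f4 d5 39 36 36; K' ⊕ opad = 9e bf 53 5c 5c.
m1: inner = H(f4 d5 39 36 36 6c 77) = 51; tag = H(9e bf 53 5c 5c 51) = b9
m2: inner = H(f4 d5 39 36 36 61 74) = 43; tag = H(9e bf 53 5c 5c 43) = ab ← matches
m3: inner = H(f4 d5 39 36 36 64 62) = 34; tag = H(9e bf 53 5c 5c 34) = 9c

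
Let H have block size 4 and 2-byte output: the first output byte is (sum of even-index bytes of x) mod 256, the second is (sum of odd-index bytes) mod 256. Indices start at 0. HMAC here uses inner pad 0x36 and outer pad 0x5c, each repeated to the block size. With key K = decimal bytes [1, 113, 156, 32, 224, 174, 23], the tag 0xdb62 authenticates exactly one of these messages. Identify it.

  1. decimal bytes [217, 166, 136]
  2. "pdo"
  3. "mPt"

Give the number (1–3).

2

Key decimal bytes [1, 113, 156, 32, 224, 174, 23] = 01 71 9c 20 e0 ae 17 is 7 bytes > B = 4, so hash it first: H(key) = 94 3f, then zero-pad to 4 bytes: K' = 94 3f 00 00.
K' ⊕ ipad = a2 09 36 36; K' ⊕ opad = c8 63 5c 5c.
m1: inner = H(a2 09 36 36 d9 a6 88) = 39 e5; tag = H(c8 63 5c 5c 39 e5) = 5da4
m2: inner = H(a2 09 36 36 70 64 6f) = b7 a3; tag = H(c8 63 5c 5c b7 a3) = db62 ← matches
m3: inner = H(a2 09 36 36 6d 50 74) = b9 8f; tag = H(c8 63 5c 5c b9 8f) = dd4e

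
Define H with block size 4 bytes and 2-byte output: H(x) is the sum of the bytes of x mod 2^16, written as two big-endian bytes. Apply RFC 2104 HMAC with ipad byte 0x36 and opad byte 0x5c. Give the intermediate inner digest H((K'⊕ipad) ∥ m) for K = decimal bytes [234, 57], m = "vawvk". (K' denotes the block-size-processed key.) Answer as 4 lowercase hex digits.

Key decimal bytes [234, 57] = ea 39 is 2 bytes ≤ B = 4; zero-pad to 4 bytes: K' = ea 39 00 00.
K' ⊕ ipad = dc 0f 36 36.
Inner input = dc 0f 36 36 ∥ 76 61 77 76 6b.
Inner hash: sum = 220+15+54+54+118+97+119+118+107 = 902 → 03 86.

0386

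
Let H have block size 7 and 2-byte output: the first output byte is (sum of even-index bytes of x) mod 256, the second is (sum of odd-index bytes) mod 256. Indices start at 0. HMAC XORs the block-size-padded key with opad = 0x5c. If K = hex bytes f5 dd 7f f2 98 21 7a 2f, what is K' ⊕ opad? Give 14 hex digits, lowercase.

da435c5c5c5c5c

Key hex bytes f5 dd 7f f2 98 21 7a 2f is 8 bytes > B = 7, so hash it first: H(key) = 86 1f, then zero-pad to 7 bytes: K' = 86 1f 00 00 00 00 00.
XOR each byte with 0x5c: 86⊕5c=da, 1f⊕5c=43, 00⊕5c=5c, 00⊕5c=5c, 00⊕5c=5c, 00⊕5c=5c, 00⊕5c=5c.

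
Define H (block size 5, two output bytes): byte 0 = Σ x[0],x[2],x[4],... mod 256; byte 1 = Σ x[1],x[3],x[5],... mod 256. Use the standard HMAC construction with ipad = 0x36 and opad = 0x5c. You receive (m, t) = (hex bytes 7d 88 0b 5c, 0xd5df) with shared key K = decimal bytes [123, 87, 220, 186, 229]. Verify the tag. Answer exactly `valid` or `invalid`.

Key decimal bytes [123, 87, 220, 186, 229] = 7b 57 dc ba e5 is exactly B = 5 bytes: K' = 7b 57 dc ba e5.
K' ⊕ ipad = 4d 61 ea 8c d3; K' ⊕ opad = 27 0b 80 e6 b9.
Inner hash: even-index sum = 750 mod 256 = 238; odd-index sum = 373 mod 256 = 117 → ee 75.
Outer hash (recomputed tag): even-index sum = 469 mod 256 = 213; odd-index sum = 479 mod 256 = 223 → d5 df.
Recomputed tag = d5df; claimed = d5df → match.

valid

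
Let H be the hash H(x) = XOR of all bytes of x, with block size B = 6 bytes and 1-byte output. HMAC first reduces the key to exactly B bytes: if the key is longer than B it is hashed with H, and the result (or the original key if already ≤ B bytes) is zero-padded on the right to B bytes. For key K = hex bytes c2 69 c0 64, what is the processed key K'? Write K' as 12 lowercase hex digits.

c269c0640000

Key hex bytes c2 69 c0 64 is 4 bytes ≤ B = 6; zero-pad to 6 bytes: K' = c2 69 c0 64 00 00.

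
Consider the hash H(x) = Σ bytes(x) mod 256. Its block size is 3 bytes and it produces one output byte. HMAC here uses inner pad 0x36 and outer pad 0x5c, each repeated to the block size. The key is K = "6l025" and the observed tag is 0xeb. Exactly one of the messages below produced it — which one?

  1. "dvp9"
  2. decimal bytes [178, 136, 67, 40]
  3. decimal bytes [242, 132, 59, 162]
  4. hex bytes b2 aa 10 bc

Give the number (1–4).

3

Key "6l025" = 36 6c 30 32 35 is 5 bytes > B = 3, so hash it first: H(key) = 39, then zero-pad to 3 bytes: K' = 39 00 00.
K' ⊕ ipad = 0f 36 36; K' ⊕ opad = 65 5c 5c.
m1: inner = H(0f 36 36 64 76 70 39) = fe; tag = H(65 5c 5c fe) = 1b
m2: inner = H(0f 36 36 b2 88 43 28) = 20; tag = H(65 5c 5c 20) = 3d
m3: inner = H(0f 36 36 f2 84 3b a2) = ce; tag = H(65 5c 5c ce) = eb ← matches
m4: inner = H(0f 36 36 b2 aa 10 bc) = a3; tag = H(65 5c 5c a3) = c0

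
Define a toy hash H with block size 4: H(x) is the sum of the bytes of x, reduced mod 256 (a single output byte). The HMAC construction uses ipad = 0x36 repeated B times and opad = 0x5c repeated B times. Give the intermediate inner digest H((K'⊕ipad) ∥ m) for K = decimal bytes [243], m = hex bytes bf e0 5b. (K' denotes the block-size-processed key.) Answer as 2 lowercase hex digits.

61

Key decimal bytes [243] = f3 is 1 byte ≤ B = 4; zero-pad to 4 bytes: K' = f3 00 00 00.
K' ⊕ ipad = c5 36 36 36.
Inner input = c5 36 36 36 ∥ bf e0 5b.
Inner hash: sum = 197+54+54+54+191+224+91 = 865; mod 256 = 97 → 61.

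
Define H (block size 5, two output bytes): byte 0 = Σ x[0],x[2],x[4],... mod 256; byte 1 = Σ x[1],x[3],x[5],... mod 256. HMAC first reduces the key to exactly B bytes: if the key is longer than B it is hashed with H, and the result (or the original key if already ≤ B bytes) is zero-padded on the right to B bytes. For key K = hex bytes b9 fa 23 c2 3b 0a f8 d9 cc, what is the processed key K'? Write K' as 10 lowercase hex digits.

db9f000000

|K| = 9 > B = 5, so first hash the key.
H(K): even-index sum = 731 mod 256 = 219; odd-index sum = 671 mod 256 = 159 → db 9f.
Zero-pad H(K) = db 9f to 5 bytes: K' = db 9f 00 00 00.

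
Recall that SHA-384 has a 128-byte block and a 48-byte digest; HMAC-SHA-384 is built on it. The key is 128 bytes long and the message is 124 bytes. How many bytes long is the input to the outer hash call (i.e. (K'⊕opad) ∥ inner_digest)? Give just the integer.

Key is 128 ≤ 128 bytes, zero-padded: |K'| = 128.
Outer input = (K'⊕opad) ∥ H(inner) → 128 + 48 = 176 bytes.

176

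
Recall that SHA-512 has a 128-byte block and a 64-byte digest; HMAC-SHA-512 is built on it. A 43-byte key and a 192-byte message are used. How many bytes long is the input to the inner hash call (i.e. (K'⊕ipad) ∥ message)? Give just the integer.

Key is 43 ≤ 128 bytes, zero-padded: |K'| = 128.
Inner input = (K'⊕ipad) ∥ m → 128 + 192 = 320 bytes.

320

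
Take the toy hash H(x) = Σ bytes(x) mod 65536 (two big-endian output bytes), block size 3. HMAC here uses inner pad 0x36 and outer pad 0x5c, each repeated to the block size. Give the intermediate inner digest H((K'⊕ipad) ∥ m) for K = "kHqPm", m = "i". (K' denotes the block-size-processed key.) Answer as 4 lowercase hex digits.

01ad

Key "kHqPm" = 6b 48 71 50 6d is 5 bytes > B = 3, so hash it first: H(key) = 01 e1, then zero-pad to 3 bytes: K' = 01 e1 00.
K' ⊕ ipad = 37 d7 36.
Inner input = 37 d7 36 ∥ 69.
Inner hash: sum = 55+215+54+105 = 429 → 01 ad.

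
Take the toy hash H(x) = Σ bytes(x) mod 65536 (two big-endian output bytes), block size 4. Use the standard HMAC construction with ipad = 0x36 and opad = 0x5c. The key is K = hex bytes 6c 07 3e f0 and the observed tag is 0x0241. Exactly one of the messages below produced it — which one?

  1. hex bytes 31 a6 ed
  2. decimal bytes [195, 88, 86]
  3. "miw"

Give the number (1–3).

Key hex bytes 6c 07 3e f0 is exactly B = 4 bytes: K' = 6c 07 3e f0.
K' ⊕ ipad = 5a 31 08 c6; K' ⊕ opad = 30 5b 62 ac.
m1: inner = H(5a 31 08 c6 31 a6 ed) = 03 1d; tag = H(30 5b 62 ac 03 1d) = 01b9
m2: inner = H(5a 31 08 c6 c3 58 56) = 02 ca; tag = H(30 5b 62 ac 02 ca) = 0265
m3: inner = H(5a 31 08 c6 6d 69 77) = 02 a6; tag = H(30 5b 62 ac 02 a6) = 0241 ← matches

3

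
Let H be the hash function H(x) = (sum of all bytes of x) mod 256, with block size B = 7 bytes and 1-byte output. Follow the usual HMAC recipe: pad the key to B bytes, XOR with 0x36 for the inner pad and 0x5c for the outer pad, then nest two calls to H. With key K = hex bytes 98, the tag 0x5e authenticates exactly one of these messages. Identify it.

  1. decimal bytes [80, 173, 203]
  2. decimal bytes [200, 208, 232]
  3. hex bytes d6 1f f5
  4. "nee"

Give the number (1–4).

Key hex bytes 98 is 1 byte ≤ B = 7; zero-pad to 7 bytes: K' = 98 00 00 00 00 00 00.
K' ⊕ ipad = ae 36 36 36 36 36 36; K' ⊕ opad = c4 5c 5c 5c 5c 5c 5c.
m1: inner = H(ae 36 36 36 36 36 36 50 ad cb) = ba; tag = H(c4 5c 5c 5c 5c 5c 5c ba) = a6
m2: inner = H(ae 36 36 36 36 36 36 c8 d0 e8) = 72; tag = H(c4 5c 5c 5c 5c 5c 5c 72) = 5e ← matches
m3: inner = H(ae 36 36 36 36 36 36 d6 1f f5) = dc; tag = H(c4 5c 5c 5c 5c 5c 5c dc) = c8
m4: inner = H(ae 36 36 36 36 36 36 6e 65 65) = 2a; tag = H(c4 5c 5c 5c 5c 5c 5c 2a) = 16

2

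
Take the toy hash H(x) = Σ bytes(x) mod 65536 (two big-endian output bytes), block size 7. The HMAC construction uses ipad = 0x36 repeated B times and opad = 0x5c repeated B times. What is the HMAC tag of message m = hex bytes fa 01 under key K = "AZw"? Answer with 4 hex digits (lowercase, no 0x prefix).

02b7

Key "AZw" = 41 5a 77 is 3 bytes ≤ B = 7; zero-pad to 7 bytes: K' = 41 5a 77 00 00 00 00.
K' ⊕ ipad = 77 6c 41 36 36 36 36.  K' ⊕ opad = 1d 06 2b 5c 5c 5c 5c.
Inner input = (K'⊕ipad) ∥ m = 77 6c 41 36 36 36 36 ∥ fa 01.
Inner hash: sum = 119+108+65+54+54+54+54+250+1 = 759 → 02 f7.
Outer input = (K'⊕opad) ∥ inner = 1d 06 2b 5c 5c 5c 5c ∥ 02 f7.
Outer hash (tag): sum = 29+6+43+92+92+92+92+2+247 = 695 → 02 b7.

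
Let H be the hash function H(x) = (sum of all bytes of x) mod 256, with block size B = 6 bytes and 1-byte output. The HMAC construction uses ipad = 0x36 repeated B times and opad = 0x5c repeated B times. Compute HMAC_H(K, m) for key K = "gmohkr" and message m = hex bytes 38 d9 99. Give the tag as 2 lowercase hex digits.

Key "gmohkr" = 67 6d 6f 68 6b 72 is exactly B = 6 bytes: K' = 67 6d 6f 68 6b 72.
K' ⊕ ipad = 51 5b 59 5e 5d 44.  K' ⊕ opad = 3b 31 33 34 37 2e.
Inner input = (K'⊕ipad) ∥ m = 51 5b 59 5e 5d 44 ∥ 38 d9 99.
Inner hash: sum = 81+91+89+94+93+68+56+217+153 = 942; mod 256 = 174 → ae.
Outer input = (K'⊕opad) ∥ inner = 3b 31 33 34 37 2e ∥ ae.
Outer hash (tag): sum = 59+49+51+52+55+46+174 = 486; mod 256 = 230 → e6.

e6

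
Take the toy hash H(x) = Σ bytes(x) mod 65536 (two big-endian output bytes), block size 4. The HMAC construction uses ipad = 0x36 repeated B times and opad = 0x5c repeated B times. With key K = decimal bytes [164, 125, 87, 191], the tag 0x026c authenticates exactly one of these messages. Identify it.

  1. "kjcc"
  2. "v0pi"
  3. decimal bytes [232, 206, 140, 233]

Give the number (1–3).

Key decimal bytes [164, 125, 87, 191] = a4 7d 57 bf is exactly B = 4 bytes: K' = a4 7d 57 bf.
K' ⊕ ipad = 92 4b 61 89; K' ⊕ opad = f8 21 0b e3.
m1: inner = H(92 4b 61 89 6b 6a 63 63) = 03 62; tag = H(f8 21 0b e3 03 62) = 026c ← matches
m2: inner = H(92 4b 61 89 76 30 70 69) = 03 46; tag = H(f8 21 0b e3 03 46) = 0250
m3: inner = H(92 4b 61 89 e8 ce 8c e9) = 04 f2; tag = H(f8 21 0b e3 04 f2) = 02fd

1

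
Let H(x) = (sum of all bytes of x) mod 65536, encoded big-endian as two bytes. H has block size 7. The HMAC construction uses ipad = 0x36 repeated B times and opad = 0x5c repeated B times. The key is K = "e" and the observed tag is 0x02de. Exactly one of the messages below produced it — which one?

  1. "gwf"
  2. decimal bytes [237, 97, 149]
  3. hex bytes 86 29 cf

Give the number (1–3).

2

Key "e" = 65 is 1 byte ≤ B = 7; zero-pad to 7 bytes: K' = 65 00 00 00 00 00 00.
K' ⊕ ipad = 53 36 36 36 36 36 36; K' ⊕ opad = 39 5c 5c 5c 5c 5c 5c.
m1: inner = H(53 36 36 36 36 36 36 67 77 66) = 02 db; tag = H(39 5c 5c 5c 5c 5c 5c 02 db) = 033e
m2: inner = H(53 36 36 36 36 36 36 ed 61 95) = 03 7a; tag = H(39 5c 5c 5c 5c 5c 5c 03 7a) = 02de ← matches
m3: inner = H(53 36 36 36 36 36 36 86 29 cf) = 03 15; tag = H(39 5c 5c 5c 5c 5c 5c 03 15) = 0279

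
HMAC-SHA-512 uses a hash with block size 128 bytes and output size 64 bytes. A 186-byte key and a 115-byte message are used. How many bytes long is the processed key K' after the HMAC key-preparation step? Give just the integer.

128

Key is 186 > 128 bytes, so it is hashed to 64 bytes then zero-padded to 128: |K'| = 128.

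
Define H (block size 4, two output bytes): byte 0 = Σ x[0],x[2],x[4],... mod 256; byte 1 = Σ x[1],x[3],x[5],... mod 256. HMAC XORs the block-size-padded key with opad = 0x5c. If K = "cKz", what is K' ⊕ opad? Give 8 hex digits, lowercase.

Key "cKz" = 63 4b 7a is 3 bytes ≤ B = 4; zero-pad to 4 bytes: K' = 63 4b 7a 00.
XOR each byte with 0x5c: 63⊕5c=3f, 4b⊕5c=17, 7a⊕5c=26, 00⊕5c=5c.

3f17265c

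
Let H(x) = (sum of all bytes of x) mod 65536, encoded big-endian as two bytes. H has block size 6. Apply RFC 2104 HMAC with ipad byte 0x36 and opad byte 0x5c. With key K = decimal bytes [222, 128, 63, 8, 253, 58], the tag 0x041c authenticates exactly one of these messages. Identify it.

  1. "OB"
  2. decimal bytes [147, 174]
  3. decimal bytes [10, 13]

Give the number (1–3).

2

Key decimal bytes [222, 128, 63, 8, 253, 58] = de 80 3f 08 fd 3a is exactly B = 6 bytes: K' = de 80 3f 08 fd 3a.
K' ⊕ ipad = e8 b6 09 3e cb 0c; K' ⊕ opad = 82 dc 63 54 a1 66.
m1: inner = H(e8 b6 09 3e cb 0c 4f 42) = 03 4d; tag = H(82 dc 63 54 a1 66 03 4d) = 036c
m2: inner = H(e8 b6 09 3e cb 0c 93 ae) = 03 fd; tag = H(82 dc 63 54 a1 66 03 fd) = 041c ← matches
m3: inner = H(e8 b6 09 3e cb 0c 0a 0d) = 02 d3; tag = H(82 dc 63 54 a1 66 02 d3) = 03f1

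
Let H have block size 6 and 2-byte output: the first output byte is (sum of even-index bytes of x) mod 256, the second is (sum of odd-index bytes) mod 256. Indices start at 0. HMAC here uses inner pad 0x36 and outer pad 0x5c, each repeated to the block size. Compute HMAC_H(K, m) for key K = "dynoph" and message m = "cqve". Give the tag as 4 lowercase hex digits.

Key "dynoph" = 64 79 6e 6f 70 68 is exactly B = 6 bytes: K' = 64 79 6e 6f 70 68.
K' ⊕ ipad = 52 4f 58 59 46 5e.  K' ⊕ opad = 38 25 32 33 2c 34.
Inner input = (K'⊕ipad) ∥ m = 52 4f 58 59 46 5e ∥ 63 71 76 65.
Inner hash: even-index sum = 457 mod 256 = 201; odd-index sum = 476 mod 256 = 220 → c9 dc.
Outer input = (K'⊕opad) ∥ inner = 38 25 32 33 2c 34 ∥ c9 dc.
Outer hash (tag): even-index sum = 351 mod 256 = 95; odd-index sum = 360 mod 256 = 104 → 5f 68.

5f68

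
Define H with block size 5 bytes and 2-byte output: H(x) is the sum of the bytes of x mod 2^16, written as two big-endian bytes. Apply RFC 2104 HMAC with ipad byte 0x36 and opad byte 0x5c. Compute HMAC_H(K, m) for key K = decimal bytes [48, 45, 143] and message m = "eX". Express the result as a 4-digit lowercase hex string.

026d

Key decimal bytes [48, 45, 143] = 30 2d 8f is 3 bytes ≤ B = 5; zero-pad to 5 bytes: K' = 30 2d 8f 00 00.
K' ⊕ ipad = 06 1b b9 36 36.  K' ⊕ opad = 6c 71 d3 5c 5c.
Inner input = (K'⊕ipad) ∥ m = 06 1b b9 36 36 ∥ 65 58.
Inner hash: sum = 6+27+185+54+54+101+88 = 515 → 02 03.
Outer input = (K'⊕opad) ∥ inner = 6c 71 d3 5c 5c ∥ 02 03.
Outer hash (tag): sum = 108+113+211+92+92+2+3 = 621 → 02 6d.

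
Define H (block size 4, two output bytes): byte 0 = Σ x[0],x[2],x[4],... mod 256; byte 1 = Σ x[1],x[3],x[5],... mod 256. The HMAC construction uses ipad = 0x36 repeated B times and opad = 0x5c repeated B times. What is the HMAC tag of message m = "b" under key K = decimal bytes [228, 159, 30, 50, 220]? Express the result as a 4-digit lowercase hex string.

5e06

Key decimal bytes [228, 159, 30, 50, 220] = e4 9f 1e 32 dc is 5 bytes > B = 4, so hash it first: H(key) = de d1, then zero-pad to 4 bytes: K' = de d1 00 00.
K' ⊕ ipad = e8 e7 36 36.  K' ⊕ opad = 82 8d 5c 5c.
Inner input = (K'⊕ipad) ∥ m = e8 e7 36 36 ∥ 62.
Inner hash: even-index sum = 384 mod 256 = 128; odd-index sum = 285 mod 256 = 29 → 80 1d.
Outer input = (K'⊕opad) ∥ inner = 82 8d 5c 5c ∥ 80 1d.
Outer hash (tag): even-index sum = 350 mod 256 = 94; odd-index sum = 262 mod 256 = 6 → 5e 06.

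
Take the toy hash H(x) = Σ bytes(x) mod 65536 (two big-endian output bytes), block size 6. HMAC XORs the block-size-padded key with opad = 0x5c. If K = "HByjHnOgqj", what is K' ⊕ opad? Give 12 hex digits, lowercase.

Key "HByjHnOgqj" = 48 42 79 6a 48 6e 4f 67 71 6a is 10 bytes > B = 6, so hash it first: H(key) = 03 b4, then zero-pad to 6 bytes: K' = 03 b4 00 00 00 00.
XOR each byte with 0x5c: 03⊕5c=5f, b4⊕5c=e8, 00⊕5c=5c, 00⊕5c=5c, 00⊕5c=5c, 00⊕5c=5c.

5fe85c5c5c5c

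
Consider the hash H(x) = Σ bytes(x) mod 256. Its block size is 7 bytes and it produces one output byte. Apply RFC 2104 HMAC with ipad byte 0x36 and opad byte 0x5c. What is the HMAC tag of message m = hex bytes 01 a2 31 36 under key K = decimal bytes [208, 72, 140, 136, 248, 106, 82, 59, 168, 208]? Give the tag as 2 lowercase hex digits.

ea

Key decimal bytes [208, 72, 140, 136, 248, 106, 82, 59, 168, 208] = d0 48 8c 88 f8 6a 52 3b a8 d0 is 10 bytes > B = 7, so hash it first: H(key) = 93, then zero-pad to 7 bytes: K' = 93 00 00 00 00 00 00.
K' ⊕ ipad = a5 36 36 36 36 36 36.  K' ⊕ opad = cf 5c 5c 5c 5c 5c 5c.
Inner input = (K'⊕ipad) ∥ m = a5 36 36 36 36 36 36 ∥ 01 a2 31 36.
Inner hash: sum = 165+54+54+54+54+54+54+1+162+49+54 = 755; mod 256 = 243 → f3.
Outer input = (K'⊕opad) ∥ inner = cf 5c 5c 5c 5c 5c 5c ∥ f3.
Outer hash (tag): sum = 207+92+92+92+92+92+92+243 = 1002; mod 256 = 234 → ea.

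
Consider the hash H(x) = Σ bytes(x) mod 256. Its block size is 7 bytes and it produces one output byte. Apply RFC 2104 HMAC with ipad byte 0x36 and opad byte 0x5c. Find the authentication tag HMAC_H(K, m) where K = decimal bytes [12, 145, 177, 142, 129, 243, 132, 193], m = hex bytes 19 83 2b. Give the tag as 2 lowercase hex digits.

9f

Key decimal bytes [12, 145, 177, 142, 129, 243, 132, 193] = 0c 91 b1 8e 81 f3 84 c1 is 8 bytes > B = 7, so hash it first: H(key) = 95, then zero-pad to 7 bytes: K' = 95 00 00 00 00 00 00.
K' ⊕ ipad = a3 36 36 36 36 36 36.  K' ⊕ opad = c9 5c 5c 5c 5c 5c 5c.
Inner input = (K'⊕ipad) ∥ m = a3 36 36 36 36 36 36 ∥ 19 83 2b.
Inner hash: sum = 163+54+54+54+54+54+54+25+131+43 = 686; mod 256 = 174 → ae.
Outer input = (K'⊕opad) ∥ inner = c9 5c 5c 5c 5c 5c 5c ∥ ae.
Outer hash (tag): sum = 201+92+92+92+92+92+92+174 = 927; mod 256 = 159 → 9f.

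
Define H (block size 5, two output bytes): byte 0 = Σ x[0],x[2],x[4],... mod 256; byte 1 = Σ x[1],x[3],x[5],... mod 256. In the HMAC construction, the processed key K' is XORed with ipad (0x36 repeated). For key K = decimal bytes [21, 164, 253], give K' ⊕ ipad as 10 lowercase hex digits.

Key decimal bytes [21, 164, 253] = 15 a4 fd is 3 bytes ≤ B = 5; zero-pad to 5 bytes: K' = 15 a4 fd 00 00.
XOR each byte with 0x36: 15⊕36=23, a4⊕36=92, fd⊕36=cb, 00⊕36=36, 00⊕36=36.

2392cb3636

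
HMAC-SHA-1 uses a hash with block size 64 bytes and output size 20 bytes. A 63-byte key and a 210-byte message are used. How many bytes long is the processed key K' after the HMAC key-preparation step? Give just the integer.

Key is 63 ≤ 64 bytes, zero-padded: |K'| = 64.

64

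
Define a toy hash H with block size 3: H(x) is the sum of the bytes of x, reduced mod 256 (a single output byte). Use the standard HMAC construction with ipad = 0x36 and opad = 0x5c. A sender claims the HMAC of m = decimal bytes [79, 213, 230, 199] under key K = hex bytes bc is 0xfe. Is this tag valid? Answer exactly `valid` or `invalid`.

Key hex bytes bc is 1 byte ≤ B = 3; zero-pad to 3 bytes: K' = bc 00 00.
K' ⊕ ipad = 8a 36 36; K' ⊕ opad = e0 5c 5c.
Inner hash: sum = 138+54+54+79+213+230+199 = 967; mod 256 = 199 → c7.
Outer hash (recomputed tag): sum = 224+92+92+199 = 607; mod 256 = 95 → 5f.
Recomputed tag = 5f; claimed = fe → mismatch.

invalid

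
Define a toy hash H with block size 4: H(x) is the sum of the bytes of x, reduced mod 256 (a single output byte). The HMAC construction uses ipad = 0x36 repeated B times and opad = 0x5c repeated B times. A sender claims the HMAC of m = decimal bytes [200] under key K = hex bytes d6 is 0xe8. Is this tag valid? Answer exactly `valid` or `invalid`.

valid

Key hex bytes d6 is 1 byte ≤ B = 4; zero-pad to 4 bytes: K' = d6 00 00 00.
K' ⊕ ipad = e0 36 36 36; K' ⊕ opad = 8a 5c 5c 5c.
Inner hash: sum = 224+54+54+54+200 = 586; mod 256 = 74 → 4a.
Outer hash (recomputed tag): sum = 138+92+92+92+74 = 488; mod 256 = 232 → e8.
Recomputed tag = e8; claimed = e8 → match.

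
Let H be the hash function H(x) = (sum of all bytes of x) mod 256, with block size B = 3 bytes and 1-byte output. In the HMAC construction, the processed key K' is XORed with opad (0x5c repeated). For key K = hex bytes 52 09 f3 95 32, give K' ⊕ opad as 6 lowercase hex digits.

Key hex bytes 52 09 f3 95 32 is 5 bytes > B = 3, so hash it first: H(key) = 15, then zero-pad to 3 bytes: K' = 15 00 00.
XOR each byte with 0x5c: 15⊕5c=49, 00⊕5c=5c, 00⊕5c=5c.

495c5c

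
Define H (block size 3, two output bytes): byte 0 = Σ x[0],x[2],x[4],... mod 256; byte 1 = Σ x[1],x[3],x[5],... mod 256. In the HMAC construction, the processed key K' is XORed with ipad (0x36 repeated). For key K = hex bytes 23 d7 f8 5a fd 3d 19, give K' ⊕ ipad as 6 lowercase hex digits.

Key hex bytes 23 d7 f8 5a fd 3d 19 is 7 bytes > B = 3, so hash it first: H(key) = 31 6e, then zero-pad to 3 bytes: K' = 31 6e 00.
XOR each byte with 0x36: 31⊕36=07, 6e⊕36=58, 00⊕36=36.

075836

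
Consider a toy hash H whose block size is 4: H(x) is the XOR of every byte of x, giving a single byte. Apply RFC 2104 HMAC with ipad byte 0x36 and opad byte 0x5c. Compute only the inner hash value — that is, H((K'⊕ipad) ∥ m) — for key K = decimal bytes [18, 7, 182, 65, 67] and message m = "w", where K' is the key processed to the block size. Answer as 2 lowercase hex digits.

Key decimal bytes [18, 7, 182, 65, 67] = 12 07 b6 41 43 is 5 bytes > B = 4, so hash it first: H(key) = a1, then zero-pad to 4 bytes: K' = a1 00 00 00.
K' ⊕ ipad = 97 36 36 36.
Inner input = 97 36 36 36 ∥ 77.
Inner hash: XOR 97⊕36⊕36⊕36⊕77 = d6.

d6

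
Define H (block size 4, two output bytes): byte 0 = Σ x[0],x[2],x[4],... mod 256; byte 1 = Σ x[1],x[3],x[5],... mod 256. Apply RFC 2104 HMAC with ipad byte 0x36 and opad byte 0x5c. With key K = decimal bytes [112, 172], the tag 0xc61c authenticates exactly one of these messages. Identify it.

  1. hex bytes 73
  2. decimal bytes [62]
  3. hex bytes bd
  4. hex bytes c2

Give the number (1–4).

Key decimal bytes [112, 172] = 70 ac is 2 bytes ≤ B = 4; zero-pad to 4 bytes: K' = 70 ac 00 00.
K' ⊕ ipad = 46 9a 36 36; K' ⊕ opad = 2c f0 5c 5c.
m1: inner = H(46 9a 36 36 73) = ef d0; tag = H(2c f0 5c 5c ef d0) = 771c
m2: inner = H(46 9a 36 36 3e) = ba d0; tag = H(2c f0 5c 5c ba d0) = 421c
m3: inner = H(46 9a 36 36 bd) = 39 d0; tag = H(2c f0 5c 5c 39 d0) = c11c
m4: inner = H(46 9a 36 36 c2) = 3e d0; tag = H(2c f0 5c 5c 3e d0) = c61c ← matches

4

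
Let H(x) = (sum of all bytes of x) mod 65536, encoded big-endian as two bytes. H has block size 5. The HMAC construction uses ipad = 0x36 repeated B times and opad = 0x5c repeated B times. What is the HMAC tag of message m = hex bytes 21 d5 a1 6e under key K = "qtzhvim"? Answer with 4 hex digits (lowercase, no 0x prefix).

Key "qtzhvim" = 71 74 7a 68 76 69 6d is 7 bytes > B = 5, so hash it first: H(key) = 03 13, then zero-pad to 5 bytes: K' = 03 13 00 00 00.
K' ⊕ ipad = 35 25 36 36 36.  K' ⊕ opad = 5f 4f 5c 5c 5c.
Inner input = (K'⊕ipad) ∥ m = 35 25 36 36 36 ∥ 21 d5 a1 6e.
Inner hash: sum = 53+37+54+54+54+33+213+161+110 = 769 → 03 01.
Outer input = (K'⊕opad) ∥ inner = 5f 4f 5c 5c 5c ∥ 03 01.
Outer hash (tag): sum = 95+79+92+92+92+3+1 = 454 → 01 c6.

01c6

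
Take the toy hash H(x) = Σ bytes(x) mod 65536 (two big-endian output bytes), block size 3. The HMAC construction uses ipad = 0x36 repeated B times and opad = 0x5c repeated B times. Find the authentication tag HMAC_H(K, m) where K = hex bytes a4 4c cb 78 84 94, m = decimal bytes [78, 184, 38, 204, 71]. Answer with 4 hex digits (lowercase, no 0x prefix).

00fc

Key hex bytes a4 4c cb 78 84 94 is 6 bytes > B = 3, so hash it first: H(key) = 03 4b, then zero-pad to 3 bytes: K' = 03 4b 00.
K' ⊕ ipad = 35 7d 36.  K' ⊕ opad = 5f 17 5c.
Inner input = (K'⊕ipad) ∥ m = 35 7d 36 ∥ 4e b8 26 cc 47.
Inner hash: sum = 53+125+54+78+184+38+204+71 = 807 → 03 27.
Outer input = (K'⊕opad) ∥ inner = 5f 17 5c ∥ 03 27.
Outer hash (tag): sum = 95+23+92+3+39 = 252 → 00 fc.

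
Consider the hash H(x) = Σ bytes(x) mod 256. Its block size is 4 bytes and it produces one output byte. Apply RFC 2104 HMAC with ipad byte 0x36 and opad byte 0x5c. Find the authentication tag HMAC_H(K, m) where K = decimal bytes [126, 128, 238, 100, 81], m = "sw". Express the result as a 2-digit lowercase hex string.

34

Key decimal bytes [126, 128, 238, 100, 81] = 7e 80 ee 64 51 is 5 bytes > B = 4, so hash it first: H(key) = a1, then zero-pad to 4 bytes: K' = a1 00 00 00.
K' ⊕ ipad = 97 36 36 36.  K' ⊕ opad = fd 5c 5c 5c.
Inner input = (K'⊕ipad) ∥ m = 97 36 36 36 ∥ 73 77.
Inner hash: sum = 151+54+54+54+115+119 = 547; mod 256 = 35 → 23.
Outer input = (K'⊕opad) ∥ inner = fd 5c 5c 5c ∥ 23.
Outer hash (tag): sum = 253+92+92+92+35 = 564; mod 256 = 52 → 34.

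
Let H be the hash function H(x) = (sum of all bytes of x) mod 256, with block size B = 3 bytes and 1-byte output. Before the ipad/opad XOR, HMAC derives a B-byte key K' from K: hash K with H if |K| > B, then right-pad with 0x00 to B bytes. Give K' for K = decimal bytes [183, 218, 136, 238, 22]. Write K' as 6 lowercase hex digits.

1d0000

|K| = 5 > B = 3, so first hash the key.
H(K): sum = 183+218+136+238+22 = 797; mod 256 = 29 → 1d.
Zero-pad H(K) = 1d to 3 bytes: K' = 1d 00 00.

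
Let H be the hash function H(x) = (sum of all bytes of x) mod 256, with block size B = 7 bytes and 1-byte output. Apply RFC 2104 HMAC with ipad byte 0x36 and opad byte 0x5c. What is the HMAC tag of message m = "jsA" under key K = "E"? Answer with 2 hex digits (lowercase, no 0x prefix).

Key "E" = 45 is 1 byte ≤ B = 7; zero-pad to 7 bytes: K' = 45 00 00 00 00 00 00.
K' ⊕ ipad = 73 36 36 36 36 36 36.  K' ⊕ opad = 19 5c 5c 5c 5c 5c 5c.
Inner input = (K'⊕ipad) ∥ m = 73 36 36 36 36 36 36 ∥ 6a 73 41.
Inner hash: sum = 115+54+54+54+54+54+54+106+115+65 = 725; mod 256 = 213 → d5.
Outer input = (K'⊕opad) ∥ inner = 19 5c 5c 5c 5c 5c 5c ∥ d5.
Outer hash (tag): sum = 25+92+92+92+92+92+92+213 = 790; mod 256 = 22 → 16.

16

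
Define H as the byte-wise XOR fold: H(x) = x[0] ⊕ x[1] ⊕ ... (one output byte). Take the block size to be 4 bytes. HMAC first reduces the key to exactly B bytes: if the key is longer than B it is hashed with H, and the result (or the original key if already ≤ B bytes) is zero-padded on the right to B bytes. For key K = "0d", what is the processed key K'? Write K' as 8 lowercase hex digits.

30640000

Key "0d" = 30 64 is 2 bytes ≤ B = 4; zero-pad to 4 bytes: K' = 30 64 00 00.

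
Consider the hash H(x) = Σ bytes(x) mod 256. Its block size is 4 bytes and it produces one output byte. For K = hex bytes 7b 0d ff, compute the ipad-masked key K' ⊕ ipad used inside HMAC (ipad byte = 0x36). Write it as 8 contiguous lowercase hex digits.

Key hex bytes 7b 0d ff is 3 bytes ≤ B = 4; zero-pad to 4 bytes: K' = 7b 0d ff 00.
XOR each byte with 0x36: 7b⊕36=4d, 0d⊕36=3b, ff⊕36=c9, 00⊕36=36.

4d3bc936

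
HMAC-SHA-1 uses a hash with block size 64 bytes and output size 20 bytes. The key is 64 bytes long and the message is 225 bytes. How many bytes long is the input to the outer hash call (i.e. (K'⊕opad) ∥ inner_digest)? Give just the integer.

84

Key is 64 ≤ 64 bytes, zero-padded: |K'| = 64.
Outer input = (K'⊕opad) ∥ H(inner) → 64 + 20 = 84 bytes.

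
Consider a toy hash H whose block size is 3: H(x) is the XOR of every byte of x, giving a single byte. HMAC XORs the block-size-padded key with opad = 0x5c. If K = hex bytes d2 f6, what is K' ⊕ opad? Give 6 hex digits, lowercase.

8eaa5c

Key hex bytes d2 f6 is 2 bytes ≤ B = 3; zero-pad to 3 bytes: K' = d2 f6 00.
XOR each byte with 0x5c: d2⊕5c=8e, f6⊕5c=aa, 00⊕5c=5c.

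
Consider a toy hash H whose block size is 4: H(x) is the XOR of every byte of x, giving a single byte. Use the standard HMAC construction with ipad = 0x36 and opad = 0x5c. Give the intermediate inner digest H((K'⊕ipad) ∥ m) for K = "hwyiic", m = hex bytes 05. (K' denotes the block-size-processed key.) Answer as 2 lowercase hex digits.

Key "hwyiic" = 68 77 79 69 69 63 is 6 bytes > B = 4, so hash it first: H(key) = 05, then zero-pad to 4 bytes: K' = 05 00 00 00.
K' ⊕ ipad = 33 36 36 36.
Inner input = 33 36 36 36 ∥ 05.
Inner hash: XOR 33⊕36⊕36⊕36⊕05 = 00.

00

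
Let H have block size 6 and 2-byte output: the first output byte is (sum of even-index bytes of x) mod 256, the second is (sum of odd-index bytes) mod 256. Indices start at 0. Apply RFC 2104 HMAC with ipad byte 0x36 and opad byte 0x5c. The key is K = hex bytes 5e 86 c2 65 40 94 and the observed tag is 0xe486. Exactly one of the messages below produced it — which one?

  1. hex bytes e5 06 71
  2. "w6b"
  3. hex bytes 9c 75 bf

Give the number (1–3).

Key hex bytes 5e 86 c2 65 40 94 is exactly B = 6 bytes: K' = 5e 86 c2 65 40 94.
K' ⊕ ipad = 68 b0 f4 53 76 a2; K' ⊕ opad = 02 da 9e 39 1c c8.
m1: inner = H(68 b0 f4 53 76 a2 e5 06 71) = 28 ab; tag = H(02 da 9e 39 1c c8 28 ab) = e486 ← matches
m2: inner = H(68 b0 f4 53 76 a2 77 36 62) = ab db; tag = H(02 da 9e 39 1c c8 ab db) = 67b6
m3: inner = H(68 b0 f4 53 76 a2 9c 75 bf) = 2d 1a; tag = H(02 da 9e 39 1c c8 2d 1a) = e9f5

1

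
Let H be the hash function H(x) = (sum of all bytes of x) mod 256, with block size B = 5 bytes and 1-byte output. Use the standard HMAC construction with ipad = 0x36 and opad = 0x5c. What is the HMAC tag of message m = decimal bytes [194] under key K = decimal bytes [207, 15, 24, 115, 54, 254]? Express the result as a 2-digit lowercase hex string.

76

Key decimal bytes [207, 15, 24, 115, 54, 254] = cf 0f 18 73 36 fe is 6 bytes > B = 5, so hash it first: H(key) = 9d, then zero-pad to 5 bytes: K' = 9d 00 00 00 00.
K' ⊕ ipad = ab 36 36 36 36.  K' ⊕ opad = c1 5c 5c 5c 5c.
Inner input = (K'⊕ipad) ∥ m = ab 36 36 36 36 ∥ c2.
Inner hash: sum = 171+54+54+54+54+194 = 581; mod 256 = 69 → 45.
Outer input = (K'⊕opad) ∥ inner = c1 5c 5c 5c 5c ∥ 45.
Outer hash (tag): sum = 193+92+92+92+92+69 = 630; mod 256 = 118 → 76.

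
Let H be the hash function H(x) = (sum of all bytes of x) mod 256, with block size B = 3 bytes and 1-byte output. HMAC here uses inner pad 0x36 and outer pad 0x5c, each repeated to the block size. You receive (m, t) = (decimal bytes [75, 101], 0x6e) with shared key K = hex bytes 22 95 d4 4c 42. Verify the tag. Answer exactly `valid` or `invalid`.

invalid

Key hex bytes 22 95 d4 4c 42 is 5 bytes > B = 3, so hash it first: H(key) = 19, then zero-pad to 3 bytes: K' = 19 00 00.
K' ⊕ ipad = 2f 36 36; K' ⊕ opad = 45 5c 5c.
Inner hash: sum = 47+54+54+75+101 = 331; mod 256 = 75 → 4b.
Outer hash (recomputed tag): sum = 69+92+92+75 = 328; mod 256 = 72 → 48.
Recomputed tag = 48; claimed = 6e → mismatch.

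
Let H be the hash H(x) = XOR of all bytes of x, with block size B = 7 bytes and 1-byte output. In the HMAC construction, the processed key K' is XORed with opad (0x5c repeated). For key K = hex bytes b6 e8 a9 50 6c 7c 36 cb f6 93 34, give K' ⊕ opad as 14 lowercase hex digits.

Key hex bytes b6 e8 a9 50 6c 7c 36 cb f6 93 34 is 11 bytes > B = 7, so hash it first: H(key) = 1b, then zero-pad to 7 bytes: K' = 1b 00 00 00 00 00 00.
XOR each byte with 0x5c: 1b⊕5c=47, 00⊕5c=5c, 00⊕5c=5c, 00⊕5c=5c, 00⊕5c=5c, 00⊕5c=5c, 00⊕5c=5c.

475c5c5c5c5c5c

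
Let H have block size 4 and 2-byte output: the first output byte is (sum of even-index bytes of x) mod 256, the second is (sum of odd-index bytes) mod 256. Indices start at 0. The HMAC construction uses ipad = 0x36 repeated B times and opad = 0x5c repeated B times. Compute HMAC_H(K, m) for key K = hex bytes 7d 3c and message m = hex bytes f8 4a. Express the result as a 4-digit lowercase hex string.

f646

Key hex bytes 7d 3c is 2 bytes ≤ B = 4; zero-pad to 4 bytes: K' = 7d 3c 00 00.
K' ⊕ ipad = 4b 0a 36 36.  K' ⊕ opad = 21 60 5c 5c.
Inner input = (K'⊕ipad) ∥ m = 4b 0a 36 36 ∥ f8 4a.
Inner hash: even-index sum = 377 mod 256 = 121; odd-index sum = 138 mod 256 = 138 → 79 8a.
Outer input = (K'⊕opad) ∥ inner = 21 60 5c 5c ∥ 79 8a.
Outer hash (tag): even-index sum = 246 mod 256 = 246; odd-index sum = 326 mod 256 = 70 → f6 46.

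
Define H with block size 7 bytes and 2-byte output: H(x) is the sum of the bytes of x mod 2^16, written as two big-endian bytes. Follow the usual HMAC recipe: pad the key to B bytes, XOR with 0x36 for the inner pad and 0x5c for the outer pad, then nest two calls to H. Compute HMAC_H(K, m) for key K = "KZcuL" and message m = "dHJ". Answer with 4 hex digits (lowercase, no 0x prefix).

01ad

Key "KZcuL" = 4b 5a 63 75 4c is 5 bytes ≤ B = 7; zero-pad to 7 bytes: K' = 4b 5a 63 75 4c 00 00.
K' ⊕ ipad = 7d 6c 55 43 7a 36 36.  K' ⊕ opad = 17 06 3f 29 10 5c 5c.
Inner input = (K'⊕ipad) ∥ m = 7d 6c 55 43 7a 36 36 ∥ 64 48 4a.
Inner hash: sum = 125+108+85+67+122+54+54+100+72+74 = 861 → 03 5d.
Outer input = (K'⊕opad) ∥ inner = 17 06 3f 29 10 5c 5c ∥ 03 5d.
Outer hash (tag): sum = 23+6+63+41+16+92+92+3+93 = 429 → 01 ad.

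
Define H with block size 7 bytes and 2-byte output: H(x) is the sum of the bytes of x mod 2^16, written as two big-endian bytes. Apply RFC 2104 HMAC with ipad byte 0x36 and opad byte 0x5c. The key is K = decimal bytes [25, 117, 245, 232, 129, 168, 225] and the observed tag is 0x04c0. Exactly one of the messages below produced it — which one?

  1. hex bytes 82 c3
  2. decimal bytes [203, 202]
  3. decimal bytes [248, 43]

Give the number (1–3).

Key decimal bytes [25, 117, 245, 232, 129, 168, 225] = 19 75 f5 e8 81 a8 e1 is exactly B = 7 bytes: K' = 19 75 f5 e8 81 a8 e1.
K' ⊕ ipad = 2f 43 c3 de b7 9e d7; K' ⊕ opad = 45 29 a9 b4 dd f4 bd.
m1: inner = H(2f 43 c3 de b7 9e d7 82 c3) = 05 84; tag = H(45 29 a9 b4 dd f4 bd 05 84) = 04e2
m2: inner = H(2f 43 c3 de b7 9e d7 cb ca) = 05 d4; tag = H(45 29 a9 b4 dd f4 bd 05 d4) = 0532
m3: inner = H(2f 43 c3 de b7 9e d7 f8 2b) = 05 62; tag = H(45 29 a9 b4 dd f4 bd 05 62) = 04c0 ← matches

3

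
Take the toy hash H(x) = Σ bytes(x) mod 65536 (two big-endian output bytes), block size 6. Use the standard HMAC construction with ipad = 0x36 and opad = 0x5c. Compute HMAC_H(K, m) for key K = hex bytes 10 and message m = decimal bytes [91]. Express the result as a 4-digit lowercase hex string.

02a8

Key hex bytes 10 is 1 byte ≤ B = 6; zero-pad to 6 bytes: K' = 10 00 00 00 00 00.
K' ⊕ ipad = 26 36 36 36 36 36.  K' ⊕ opad = 4c 5c 5c 5c 5c 5c.
Inner input = (K'⊕ipad) ∥ m = 26 36 36 36 36 36 ∥ 5b.
Inner hash: sum = 38+54+54+54+54+54+91 = 399 → 01 8f.
Outer input = (K'⊕opad) ∥ inner = 4c 5c 5c 5c 5c 5c ∥ 01 8f.
Outer hash (tag): sum = 76+92+92+92+92+92+1+143 = 680 → 02 a8.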